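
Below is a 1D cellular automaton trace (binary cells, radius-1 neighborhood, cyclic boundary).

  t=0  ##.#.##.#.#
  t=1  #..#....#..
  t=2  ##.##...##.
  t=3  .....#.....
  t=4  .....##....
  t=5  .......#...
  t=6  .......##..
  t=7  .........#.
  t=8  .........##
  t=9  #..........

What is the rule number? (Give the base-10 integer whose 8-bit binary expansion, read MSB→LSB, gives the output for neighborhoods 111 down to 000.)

148

  [7] ### => #  t=0,i=0
  [6] ##. => .  t=0,i=1
  [5] #.# => .  t=0,i=2
  [4] #.. => #  t=1,i=1
  [3] .## => .  t=0,i=5
  [2] .#. => #  t=0,i=3
  [1] ..# => .  t=1,i=2
  [0] ... => .  t=1,i=5
  bits 10010100 = 148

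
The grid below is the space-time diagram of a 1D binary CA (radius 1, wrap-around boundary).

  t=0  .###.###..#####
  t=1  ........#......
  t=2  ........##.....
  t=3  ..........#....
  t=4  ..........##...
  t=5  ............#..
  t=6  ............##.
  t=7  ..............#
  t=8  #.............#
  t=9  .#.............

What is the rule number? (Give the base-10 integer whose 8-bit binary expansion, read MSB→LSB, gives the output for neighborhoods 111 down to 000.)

  ###|.  b7=0 t=0,i=2
  ##.|.  b6=0 t=0,i=3
  #.#|.  b5=0 t=0,i=0
  #..|#  b4=1 t=0,i=8
  .##|.  b3=0 t=0,i=1
  .#.|#  b2=1 t=1,i=8
  ..#|.  b1=0 t=0,i=9
  ...|.  b0=0 t=1,i=0
  bits 00010100 = 20

20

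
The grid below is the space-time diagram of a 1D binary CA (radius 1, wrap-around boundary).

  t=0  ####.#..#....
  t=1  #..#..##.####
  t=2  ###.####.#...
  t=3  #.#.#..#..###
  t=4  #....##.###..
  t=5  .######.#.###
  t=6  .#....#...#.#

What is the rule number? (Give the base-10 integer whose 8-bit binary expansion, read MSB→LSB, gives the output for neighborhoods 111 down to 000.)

91

  ###|.  b7=0 t=0,i=1
  ##.|#  b6=1 t=0,i=3
  #.#|.  b5=0 t=0,i=4
  #..|#  b4=1 t=0,i=6
  .##|#  b3=1 t=0,i=0
  .#.|.  b2=0 t=0,i=5
  ..#|#  b1=1 t=0,i=7
  ...|#  b0=1 t=0,i=10
  bits 01011011 = 91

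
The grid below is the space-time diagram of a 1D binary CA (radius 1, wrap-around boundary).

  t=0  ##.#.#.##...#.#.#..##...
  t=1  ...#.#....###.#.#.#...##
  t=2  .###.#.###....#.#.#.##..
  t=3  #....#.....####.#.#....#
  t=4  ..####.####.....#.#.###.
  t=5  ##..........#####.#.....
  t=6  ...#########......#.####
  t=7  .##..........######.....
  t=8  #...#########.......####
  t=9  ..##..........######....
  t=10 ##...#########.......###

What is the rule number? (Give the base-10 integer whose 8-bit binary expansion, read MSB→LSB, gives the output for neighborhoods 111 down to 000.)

7

  [7] ### => .  t=1,i=11
  [6] ##. => .  t=0,i=1
  [5] #.# => .  t=0,i=2
  [4] #.. => .  t=0,i=9
  [3] .## => .  t=0,i=0
  [2] .#. => #  t=0,i=3
  [1] ..# => #  t=0,i=11
  [0] ... => #  t=0,i=10
  bits 00000111 = 7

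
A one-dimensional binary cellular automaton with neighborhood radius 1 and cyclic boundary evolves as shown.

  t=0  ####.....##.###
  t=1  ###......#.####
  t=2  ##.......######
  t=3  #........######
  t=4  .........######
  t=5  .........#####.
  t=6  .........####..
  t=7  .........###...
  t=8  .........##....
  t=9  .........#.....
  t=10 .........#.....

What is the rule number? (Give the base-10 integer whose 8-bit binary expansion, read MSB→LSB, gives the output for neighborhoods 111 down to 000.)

172

  ###|#  b7=1 t=0,i=0
  ##.|.  b6=0 t=0,i=3
  #.#|#  b5=1 t=0,i=11
  #..|.  b4=0 t=0,i=4
  .##|#  b3=1 t=0,i=9
  .#.|#  b2=1 t=1,i=9
  ..#|.  b1=0 t=0,i=8
  ...|.  b0=0 t=0,i=5
  bits 10101100 = 172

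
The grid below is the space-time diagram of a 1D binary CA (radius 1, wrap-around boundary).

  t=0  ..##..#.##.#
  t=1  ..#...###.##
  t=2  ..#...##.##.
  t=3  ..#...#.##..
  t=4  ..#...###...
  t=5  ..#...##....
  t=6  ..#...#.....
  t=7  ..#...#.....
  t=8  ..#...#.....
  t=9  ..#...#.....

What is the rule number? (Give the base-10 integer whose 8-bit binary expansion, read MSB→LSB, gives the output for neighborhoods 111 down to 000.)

  nb ###: next=#  (t=1,i=7, bit7=1)
  nb ##.: next=.  (t=0,i=3, bit6=0)
  nb #.#: next=#  (t=0,i=7, bit5=1)
  nb #..: next=.  (t=0,i=0, bit4=0)
  nb .##: next=#  (t=0,i=2, bit3=1)
  nb .#.: next=#  (t=0,i=6, bit2=1)
  nb ..#: next=.  (t=0,i=1, bit1=0)
  nb ...: next=.  (t=1,i=4, bit0=0)
  bits 10101100 = 172

172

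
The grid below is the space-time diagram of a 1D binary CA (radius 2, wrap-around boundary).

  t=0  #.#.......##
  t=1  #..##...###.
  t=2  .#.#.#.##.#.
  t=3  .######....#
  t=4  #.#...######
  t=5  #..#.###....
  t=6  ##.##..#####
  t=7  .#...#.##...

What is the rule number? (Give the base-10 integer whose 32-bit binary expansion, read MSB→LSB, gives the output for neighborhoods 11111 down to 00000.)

857837566

  [31] ##### => .  t=3,i=3
  [30] ####. => .  t=3,i=5
  [29] ###.# => #  t=0,i=0
  [28] ###.. => #  t=3,i=6
  [27] ##.## => .  t=6,i=2
  [26] ##.#. => .  t=0,i=1
  [25] ##..# => #  t=6,i=5
  [24] ##... => #  t=1,i=5
  [23] #.### => .  t=3,i=1
  [22] #.##. => .  t=2,i=7
  [21] #.#.# => #  t=2,i=3
  [20] #.#.. => .  t=0,i=2
  [19] #..## => .  t=1,i=2
  [18] #..#. => .  t=2,i=0
  [17] #...# => .  t=1,i=6
  [16] #.... => #  t=0,i=4
  [15] .#### => #  t=3,i=2
  [14] .###. => .  t=0,i=11
  [13] .##.# => .  t=2,i=8
  [12] .##.. => .  t=1,i=4
  [11] .#.## => #  t=2,i=6
  [10] .#.#. => #  t=2,i=2
  [9] .#..# => #  t=1,i=1
  [8] .#... => #  t=0,i=3
  [7] ..### => #  t=0,i=10
  [6] ..##. => #  t=1,i=3
  [5] ..#.# => #  t=2,i=1
  [4] ..#.. => #  t=5,i=0
  [3] ...## => #  t=0,i=9
  [2] ...#. => #  t=3,i=10
  [1] ....# => #  t=0,i=8
  [0] ..... => .  t=0,i=5
  bits 00110011001000011000111111111110 = 857837566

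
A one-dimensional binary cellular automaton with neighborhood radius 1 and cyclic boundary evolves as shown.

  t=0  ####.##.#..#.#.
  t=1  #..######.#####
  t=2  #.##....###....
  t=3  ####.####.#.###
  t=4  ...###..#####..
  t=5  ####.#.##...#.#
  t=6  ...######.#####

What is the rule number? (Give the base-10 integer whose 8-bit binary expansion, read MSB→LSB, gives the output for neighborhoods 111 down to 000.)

  ### -> .   bit 7 = 0  t=0,i=1
  ##. -> #   bit 6 = 1  t=0,i=3
  #.# -> #   bit 5 = 1  t=0,i=4
  #.. -> .   bit 4 = 0  t=0,i=9
  .## -> #   bit 3 = 1  t=0,i=0
  .#. -> #   bit 2 = 1  t=0,i=8
  ..# -> #   bit 1 = 1  t=0,i=10
  ... -> #   bit 0 = 1  t=2,i=5
  bits 01101111 = 111

111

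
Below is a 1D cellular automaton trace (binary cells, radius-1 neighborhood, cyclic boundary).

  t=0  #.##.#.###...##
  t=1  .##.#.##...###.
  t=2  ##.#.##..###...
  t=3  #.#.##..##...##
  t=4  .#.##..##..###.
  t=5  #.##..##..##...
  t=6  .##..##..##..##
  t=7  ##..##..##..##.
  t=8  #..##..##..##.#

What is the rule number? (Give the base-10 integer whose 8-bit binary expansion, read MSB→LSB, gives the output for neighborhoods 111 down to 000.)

  nb ###: next=.  (t=0,i=8, bit7=0)
  nb ##.: next=.  (t=0,i=0, bit6=0)
  nb #.#: next=#  (t=0,i=1, bit5=1)
  nb #..: next=.  (t=0,i=10, bit4=0)
  nb .##: next=#  (t=0,i=2, bit3=1)
  nb .#.: next=.  (t=0,i=5, bit2=0)
  nb ..#: next=#  (t=0,i=12, bit1=1)
  nb ...: next=#  (t=0,i=11, bit0=1)
  bits 00101011 = 43

43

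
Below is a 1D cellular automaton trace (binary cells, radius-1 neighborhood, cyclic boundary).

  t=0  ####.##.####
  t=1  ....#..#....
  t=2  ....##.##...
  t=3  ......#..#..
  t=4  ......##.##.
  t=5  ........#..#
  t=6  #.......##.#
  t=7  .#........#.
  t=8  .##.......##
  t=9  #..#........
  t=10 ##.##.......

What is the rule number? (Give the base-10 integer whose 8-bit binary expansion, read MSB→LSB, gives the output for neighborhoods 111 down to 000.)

52

  [7] ### => .  t=0,i=0
  [6] ##. => .  t=0,i=3
  [5] #.# => #  t=0,i=4
  [4] #.. => #  t=1,i=5
  [3] .## => .  t=0,i=5
  [2] .#. => #  t=1,i=4
  [1] ..# => .  t=1,i=3
  [0] ... => .  t=1,i=0
  bits 00110100 = 52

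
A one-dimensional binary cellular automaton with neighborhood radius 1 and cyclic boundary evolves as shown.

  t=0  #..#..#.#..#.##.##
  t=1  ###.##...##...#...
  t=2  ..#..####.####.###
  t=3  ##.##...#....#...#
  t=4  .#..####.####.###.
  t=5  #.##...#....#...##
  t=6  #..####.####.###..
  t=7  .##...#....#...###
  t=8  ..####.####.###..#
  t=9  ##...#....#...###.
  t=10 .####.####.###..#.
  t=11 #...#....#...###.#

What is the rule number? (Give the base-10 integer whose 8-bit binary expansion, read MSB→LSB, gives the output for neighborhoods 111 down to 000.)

83

  [7] ### => .  t=0,i=17
  [6] ##. => #  t=0,i=0
  [5] #.# => .  t=0,i=7
  [4] #.. => #  t=0,i=1
  [3] .## => .  t=0,i=13
  [2] .#. => .  t=0,i=3
  [1] ..# => #  t=0,i=2
  [0] ... => #  t=1,i=7
  bits 01010011 = 83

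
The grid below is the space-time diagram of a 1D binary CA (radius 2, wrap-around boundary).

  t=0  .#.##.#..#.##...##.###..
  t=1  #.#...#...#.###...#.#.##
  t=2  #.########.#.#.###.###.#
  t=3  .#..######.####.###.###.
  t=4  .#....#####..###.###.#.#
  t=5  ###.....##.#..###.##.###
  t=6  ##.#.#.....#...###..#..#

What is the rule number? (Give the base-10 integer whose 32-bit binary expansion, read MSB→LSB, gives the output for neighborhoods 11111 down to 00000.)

  #####|#  b31=1 t=2,i=4
  ####.|#  b30=1 t=2,i=8
  ###.#|#  b29=1 t=1,i=0
  ###..|.  b28=0 t=0,i=21
  ##.##|#  b27=1 t=0,i=18
  ##.#.|.  b26=0 t=0,i=5
  ##..#|#  b25=1 t=3,i=23
  ##...|#  b24=1 t=0,i=13
  #.###|.  b23=0 t=0,i=19
  #.##.|.  b22=0 t=0,i=3
  #.#.#|#  b21=1 t=1,i=20
  #.#..|#  b20=1 t=0,i=6
  #..##|.  b19=0 t=3,i=3
  #..#.|.  b18=0 t=0,i=8
  #...#|#  b17=1 t=0,i=14
  #....|.  b16=0 t=4,i=3
  .####|.  b15=0 t=2,i=3
  .###.|#  b14=1 t=0,i=20
  .##.#|.  b13=0 t=0,i=4
  .##..|#  b12=1 t=0,i=12
  .#.##|#  b11=1 t=0,i=2
  .#.#.|#  b10=1 t=1,i=19
  .#..#|.  b9=0 t=0,i=7
  .#...|#  b8=1 t=1,i=3
  ..###|.  b7=0 t=3,i=4
  ..##.|.  b6=0 t=0,i=16
  ..#.#|.  b5=0 t=0,i=1
  ..#..|#  b4=1 t=1,i=6
  ...##|.  b3=0 t=0,i=15
  ...#.|#  b2=1 t=0,i=0
  ....#|.  b1=0 t=4,i=4
  .....|#  b0=1 t=5,i=5
  bits 11101011001100100101110100010101 = 3945946389

3945946389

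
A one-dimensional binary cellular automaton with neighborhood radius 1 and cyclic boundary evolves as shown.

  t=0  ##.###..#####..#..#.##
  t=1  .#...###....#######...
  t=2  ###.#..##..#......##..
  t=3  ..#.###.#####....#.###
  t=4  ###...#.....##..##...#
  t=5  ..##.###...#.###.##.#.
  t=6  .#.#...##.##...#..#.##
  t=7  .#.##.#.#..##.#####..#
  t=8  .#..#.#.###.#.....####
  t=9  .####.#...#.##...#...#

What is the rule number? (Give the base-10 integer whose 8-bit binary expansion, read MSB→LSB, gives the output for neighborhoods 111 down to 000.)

  ###|.  b7=0 t=0,i=0
  ##.|#  b6=1 t=0,i=1
  #.#|.  b5=0 t=0,i=2
  #..|#  b4=1 t=0,i=6
  .##|.  b3=0 t=0,i=3
  .#.|#  b2=1 t=0,i=15
  ..#|#  b1=1 t=0,i=7
  ...|.  b0=0 t=1,i=3
  bits 01010110 = 86

86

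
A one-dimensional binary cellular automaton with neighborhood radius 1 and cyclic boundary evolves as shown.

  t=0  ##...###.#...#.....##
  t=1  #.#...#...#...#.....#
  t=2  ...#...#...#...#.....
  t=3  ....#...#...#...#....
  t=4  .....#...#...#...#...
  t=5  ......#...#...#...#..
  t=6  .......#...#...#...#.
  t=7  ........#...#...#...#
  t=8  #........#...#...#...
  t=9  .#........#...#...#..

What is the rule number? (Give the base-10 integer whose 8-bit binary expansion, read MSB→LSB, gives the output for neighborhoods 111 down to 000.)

144

  [7] ### => #  t=0,i=0
  [6] ##. => .  t=0,i=1
  [5] #.# => .  t=0,i=8
  [4] #.. => #  t=0,i=2
  [3] .## => .  t=0,i=5
  [2] .#. => .  t=0,i=9
  [1] ..# => .  t=0,i=4
  [0] ... => .  t=0,i=3
  bits 10010000 = 144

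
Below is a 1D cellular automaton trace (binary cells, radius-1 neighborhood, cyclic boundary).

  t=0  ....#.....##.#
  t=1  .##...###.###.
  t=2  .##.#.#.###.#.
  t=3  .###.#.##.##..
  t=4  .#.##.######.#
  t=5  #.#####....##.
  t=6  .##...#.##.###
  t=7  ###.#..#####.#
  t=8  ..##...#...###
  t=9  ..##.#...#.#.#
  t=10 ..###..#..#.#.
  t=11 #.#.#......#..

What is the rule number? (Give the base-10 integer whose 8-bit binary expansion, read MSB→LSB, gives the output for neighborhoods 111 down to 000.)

  ### -> .   bit 7 = 0  t=1,i=7
  ##. -> #   bit 6 = 1  t=0,i=11
  #.# -> #   bit 5 = 1  t=0,i=12
  #.. -> .   bit 4 = 0  t=0,i=0
  .## -> #   bit 3 = 1  t=0,i=10
  .#. -> .   bit 2 = 0  t=0,i=4
  ..# -> .   bit 1 = 0  t=0,i=3
  ... -> #   bit 0 = 1  t=0,i=1
  bits 01101001 = 105

105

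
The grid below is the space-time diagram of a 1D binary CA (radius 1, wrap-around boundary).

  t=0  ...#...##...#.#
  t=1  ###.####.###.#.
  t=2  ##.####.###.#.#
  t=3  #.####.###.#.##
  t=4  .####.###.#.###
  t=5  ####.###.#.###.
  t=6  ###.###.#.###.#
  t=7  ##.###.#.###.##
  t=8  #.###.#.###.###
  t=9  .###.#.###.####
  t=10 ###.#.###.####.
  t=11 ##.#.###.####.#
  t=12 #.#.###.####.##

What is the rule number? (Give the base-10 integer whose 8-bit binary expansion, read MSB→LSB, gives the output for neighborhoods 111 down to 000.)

  nb ###: next=#  (t=1,i=1, bit7=1)
  nb ##.: next=.  (t=0,i=8, bit6=0)
  nb #.#: next=#  (t=0,i=13, bit5=1)
  nb #..: next=#  (t=0,i=0, bit4=1)
  nb .##: next=#  (t=0,i=7, bit3=1)
  nb .#.: next=.  (t=0,i=3, bit2=0)
  nb ..#: next=#  (t=0,i=2, bit1=1)
  nb ...: next=#  (t=0,i=1, bit0=1)
  bits 10111011 = 187

187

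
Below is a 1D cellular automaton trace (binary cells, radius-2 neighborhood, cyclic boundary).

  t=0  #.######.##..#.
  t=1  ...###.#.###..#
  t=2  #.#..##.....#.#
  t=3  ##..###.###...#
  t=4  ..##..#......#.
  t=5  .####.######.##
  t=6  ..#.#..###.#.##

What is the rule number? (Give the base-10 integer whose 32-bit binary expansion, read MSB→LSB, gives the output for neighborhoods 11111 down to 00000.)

2789848411

  #####|#  b31=1 t=0,i=4
  ####.|.  b30=0 t=0,i=6
  ###.#|#  b29=1 t=0,i=7
  ###..|.  b28=0 t=1,i=11
  ##.##|.  b27=0 t=0,i=8
  ##.#.|#  b26=1 t=1,i=6
  ##..#|#  b25=1 t=0,i=11
  ##...|.  b24=0 t=2,i=7
  #.###|.  b23=0 t=0,i=2
  #.##.|#  b22=1 t=0,i=9
  #.#.#|.  b21=0 t=0,i=0
  #.#..|.  b20=0 t=2,i=2
  #..##|#  b19=1 t=2,i=4
  #..#.|.  b18=0 t=0,i=12
  #...#|.  b17=0 t=1,i=1
  #....|#  b16=1 t=2,i=8
  .####|#  b15=1 t=0,i=3
  .###.|.  b14=0 t=1,i=4
  .##.#|#  b13=1 t=2,i=0
  .##..|#  b12=1 t=0,i=10
  .#.##|.  b11=0 t=0,i=1
  .#.#.|#  b10=1 t=0,i=14
  .#..#|.  b9=0 t=2,i=3
  .#...|#  b8=1 t=1,i=0
  ..###|.  b7=0 t=1,i=3
  ..##.|#  b6=1 t=2,i=5
  ..#.#|.  b5=0 t=0,i=13
  ..#..|#  b4=1 t=1,i=14
  ...##|#  b3=1 t=1,i=2
  ...#.|.  b2=0 t=2,i=11
  ....#|#  b1=1 t=2,i=10
  .....|#  b0=1 t=2,i=9
  bits 10100110010010011011010101011011 = 2789848411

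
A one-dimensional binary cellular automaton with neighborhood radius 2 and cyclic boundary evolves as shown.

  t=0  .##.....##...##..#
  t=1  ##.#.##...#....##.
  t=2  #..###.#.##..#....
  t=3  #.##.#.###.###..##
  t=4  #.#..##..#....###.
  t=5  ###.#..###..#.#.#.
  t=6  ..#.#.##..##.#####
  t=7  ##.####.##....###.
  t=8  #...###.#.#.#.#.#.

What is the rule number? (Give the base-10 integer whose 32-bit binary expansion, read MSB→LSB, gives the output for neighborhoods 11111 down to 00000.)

3816590487

  nb #####: next=#  (t=6,i=15, bit31=1)
  nb ####.: next=#  (t=6,i=16, bit30=1)
  nb ###.#: next=#  (t=2,i=5, bit29=1)
  nb ###..: next=.  (t=3,i=13, bit28=0)
  nb ##.##: next=.  (t=1,i=17, bit27=0)
  nb ##.#.: next=.  (t=1,i=2, bit26=0)
  nb ##..#: next=#  (t=0,i=15, bit25=1)
  nb ##...: next=#  (t=0,i=3, bit24=1)
  nb #.###: next=.  (t=3,i=7, bit23=0)
  nb #.##.: next=#  (t=0,i=1, bit22=1)
  nb #.#.#: next=#  (t=1,i=3, bit21=1)
  nb #.#..: next=#  (t=4,i=2, bit20=1)
  nb #..##: next=#  (t=2,i=2, bit19=1)
  nb #..#.: next=#  (t=0,i=16, bit18=1)
  nb #...#: next=.  (t=0,i=11, bit17=0)
  nb #....: next=.  (t=0,i=4, bit16=0)
  nb .####: next=#  (t=6,i=14, bit15=1)
  nb .###.: next=.  (t=2,i=4, bit14=0)
  nb .##.#: next=.  (t=1,i=1, bit13=0)
  nb .##..: next=.  (t=0,i=2, bit12=0)
  nb .#.##: next=#  (t=0,i=0, bit11=1)
  nb .#.#.: next=#  (t=4,i=1, bit10=1)
  nb .#..#: next=.  (t=2,i=1, bit9=0)
  nb .#...: next=.  (t=1,i=11, bit8=0)
  nb ..###: next=#  (t=2,i=3, bit7=1)
  nb ..##.: next=.  (t=0,i=8, bit6=0)
  nb ..#.#: next=.  (t=0,i=17, bit5=0)
  nb ..#..: next=#  (t=1,i=10, bit4=1)
  nb ...##: next=.  (t=0,i=7, bit3=0)
  nb ...#.: next=#  (t=1,i=9, bit2=1)
  nb ....#: next=#  (t=0,i=6, bit1=1)
  nb .....: next=#  (t=0,i=5, bit0=1)
  bits 11100011011111001000110010010111 = 3816590487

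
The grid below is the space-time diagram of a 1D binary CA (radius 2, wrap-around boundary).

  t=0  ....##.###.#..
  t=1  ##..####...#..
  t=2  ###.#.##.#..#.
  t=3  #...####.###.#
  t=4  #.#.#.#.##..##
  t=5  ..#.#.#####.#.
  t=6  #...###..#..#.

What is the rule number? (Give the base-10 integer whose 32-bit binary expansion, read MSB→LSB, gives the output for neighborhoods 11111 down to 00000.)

  ##### -> .   bit 31 = 0  t=5,i=8
  ####. -> #   bit 30 = 1  t=1,i=6
  ###.# -> .   bit 29 = 0  t=0,i=9
  ###.. -> #   bit 28 = 1  t=1,i=7
  ##.## -> #   bit 27 = 1  t=0,i=6
  ##.#. -> .   bit 26 = 0  t=0,i=10
  ##..# -> #   bit 25 = 1  t=1,i=2
  ##... -> .   bit 24 = 0  t=1,i=8
  #.### -> #   bit 23 = 1  t=0,i=7
  #.##. -> #   bit 22 = 1  t=2,i=6
  #.#.# -> #   bit 21 = 1  t=2,i=4
  #.#.. -> #   bit 20 = 1  t=0,i=11
  #..## -> .   bit 19 = 0  t=1,i=3
  #..#. -> #   bit 18 = 1  t=2,i=11
  #...# -> #   bit 17 = 1  t=1,i=9
  #.... -> .   bit 16 = 0  t=0,i=13
  .#### -> .   bit 15 = 0  t=1,i=5
  .###. -> .   bit 14 = 0  t=0,i=8
  .##.# -> #   bit 13 = 1  t=0,i=5
  .##.. -> #   bit 12 = 1  t=1,i=1
  .#.## -> #   bit 11 = 1  t=2,i=5
  .#.#. -> .   bit 10 = 0  t=4,i=3
  .#..# -> #   bit 9 = 1  t=1,i=12
  .#... -> .   bit 8 = 0  t=0,i=12
  ..### -> #   bit 7 = 1  t=1,i=4
  ..##. -> #   bit 6 = 1  t=0,i=4
  ..#.# -> .   bit 5 = 0  t=2,i=12
  ..#.. -> .   bit 4 = 0  t=1,i=11
  ...## -> .   bit 3 = 0  t=0,i=3
  ...#. -> .   bit 2 = 0  t=1,i=10
  ....# -> .   bit 1 = 0  t=0,i=2
  ..... -> #   bit 0 = 1  t=0,i=0
  bits 01011010111101100011101011000001 = 1526086337

1526086337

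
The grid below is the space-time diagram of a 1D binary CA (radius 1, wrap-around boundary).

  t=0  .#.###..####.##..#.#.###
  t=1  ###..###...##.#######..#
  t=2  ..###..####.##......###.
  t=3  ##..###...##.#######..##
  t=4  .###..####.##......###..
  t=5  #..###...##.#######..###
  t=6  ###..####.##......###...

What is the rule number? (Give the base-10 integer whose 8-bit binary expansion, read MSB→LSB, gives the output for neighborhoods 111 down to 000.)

  ### -> .   bit 7 = 0  t=0,i=4
  ##. -> #   bit 6 = 1  t=0,i=5
  #.# -> #   bit 5 = 1  t=0,i=0
  #.. -> #   bit 4 = 1  t=0,i=6
  .## -> .   bit 3 = 0  t=0,i=3
  .#. -> #   bit 2 = 1  t=0,i=1
  ..# -> #   bit 1 = 1  t=0,i=7
  ... -> #   bit 0 = 1  t=1,i=9
  bits 01110111 = 119

119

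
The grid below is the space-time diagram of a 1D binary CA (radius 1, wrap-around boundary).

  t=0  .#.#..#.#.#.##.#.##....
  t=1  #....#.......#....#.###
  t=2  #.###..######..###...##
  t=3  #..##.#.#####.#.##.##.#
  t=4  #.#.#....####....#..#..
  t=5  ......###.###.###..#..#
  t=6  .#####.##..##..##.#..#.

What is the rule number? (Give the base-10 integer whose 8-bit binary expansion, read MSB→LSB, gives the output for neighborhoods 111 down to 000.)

195

  [7] ### => #  t=1,i=21
  [6] ##. => #  t=0,i=13
  [5] #.# => .  t=0,i=2
  [4] #.. => .  t=0,i=4
  [3] .## => .  t=0,i=12
  [2] .#. => .  t=0,i=1
  [1] ..# => #  t=0,i=0
  [0] ... => #  t=0,i=20
  bits 11000011 = 195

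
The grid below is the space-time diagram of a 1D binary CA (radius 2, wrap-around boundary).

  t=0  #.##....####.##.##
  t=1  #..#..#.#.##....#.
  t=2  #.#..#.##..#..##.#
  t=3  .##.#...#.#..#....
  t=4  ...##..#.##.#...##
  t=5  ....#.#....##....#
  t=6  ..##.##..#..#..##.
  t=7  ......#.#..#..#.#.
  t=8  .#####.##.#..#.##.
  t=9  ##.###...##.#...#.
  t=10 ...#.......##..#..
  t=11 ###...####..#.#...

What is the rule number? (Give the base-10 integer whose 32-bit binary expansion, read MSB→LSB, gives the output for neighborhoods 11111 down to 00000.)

3837531271

  #####|#  b31=1 t=8,i=3
  ####.|#  b30=1 t=0,i=10
  ###.#|#  b29=1 t=0,i=0
  ###..|.  b28=0 t=9,i=5
  ##.##|.  b27=0 t=0,i=1
  ##.#.|#  b26=1 t=2,i=1
  ##..#|.  b25=0 t=2,i=9
  ##...|.  b24=0 t=0,i=4
  #.###|#  b23=1 t=0,i=16
  #.##.|.  b22=0 t=0,i=2
  #.#.#|#  b21=1 t=1,i=8
  #.#..|#  b20=1 t=1,i=0
  #..##|#  b19=1 t=2,i=13
  #..#.|#  b18=1 t=1,i=2
  #...#|.  b17=0 t=3,i=6
  #....|.  b16=0 t=0,i=5
  .####|.  b15=0 t=0,i=9
  .###.|.  b14=0 t=0,i=17
  .##.#|.  b13=0 t=0,i=14
  .##..|#  b12=1 t=0,i=3
  .#.##|.  b11=0 t=1,i=9
  .#.#.|#  b10=1 t=1,i=7
  .#..#|.  b9=0 t=1,i=1
  .#...|.  b8=0 t=3,i=5
  ..###|#  b7=1 t=0,i=8
  ..##.|.  b6=0 t=2,i=14
  ..#.#|.  b5=0 t=1,i=6
  ..#..|.  b4=0 t=1,i=3
  ...##|.  b3=0 t=0,i=7
  ...#.|#  b2=1 t=1,i=15
  ....#|#  b1=1 t=0,i=6
  .....|#  b0=1 t=3,i=16
  bits 11100100101111000001010010000111 = 3837531271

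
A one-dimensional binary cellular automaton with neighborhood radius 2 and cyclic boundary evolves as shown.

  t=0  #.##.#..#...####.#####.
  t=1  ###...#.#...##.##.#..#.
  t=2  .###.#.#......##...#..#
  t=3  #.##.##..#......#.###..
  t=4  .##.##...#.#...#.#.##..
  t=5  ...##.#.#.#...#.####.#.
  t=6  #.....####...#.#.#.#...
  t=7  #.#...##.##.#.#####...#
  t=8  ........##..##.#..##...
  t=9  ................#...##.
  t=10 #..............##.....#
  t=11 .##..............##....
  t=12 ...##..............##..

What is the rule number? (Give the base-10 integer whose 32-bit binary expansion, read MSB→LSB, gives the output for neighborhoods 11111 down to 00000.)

  #####|.  b31=0 t=0,i=19
  ####.|.  b30=0 t=0,i=14
  ###.#|#  b29=1 t=0,i=15
  ###..|#  b28=1 t=1,i=2
  ##.##|#  b27=1 t=0,i=16
  ##.#.|.  b26=0 t=0,i=4
  ##..#|.  b25=0 t=3,i=7
  ##...|#  b24=1 t=1,i=3
  #.###|.  b23=0 t=0,i=17
  #.##.|#  b22=1 t=0,i=2
  #.#.#|#  b21=1 t=0,i=0
  #.#..|.  b20=0 t=0,i=5
  #..##|.  b19=0 t=8,i=11
  #..#.|.  b18=0 t=0,i=7
  #...#|.  b17=0 t=0,i=10
  #....|#  b16=1 t=2,i=9
  .####|#  b15=1 t=0,i=13
  .###.|#  b14=1 t=1,i=1
  .##.#|.  b13=0 t=0,i=3
  .##..|.  b12=0 t=2,i=15
  .#.##|#  b11=1 t=0,i=1
  .#.#.|#  b10=1 t=1,i=7
  .#..#|#  b9=1 t=0,i=6
  .#...|.  b8=0 t=0,i=9
  ..###|#  b7=1 t=0,i=12
  ..##.|.  b6=0 t=1,i=12
  ..#.#|.  b5=0 t=1,i=6
  ..#..|#  b4=1 t=0,i=8
  ...##|.  b3=0 t=0,i=11
  ...#.|#  b2=1 t=1,i=5
  ....#|.  b1=0 t=2,i=12
  .....|.  b0=0 t=2,i=10
  bits 00111001011000011100111010010100 = 962711188

962711188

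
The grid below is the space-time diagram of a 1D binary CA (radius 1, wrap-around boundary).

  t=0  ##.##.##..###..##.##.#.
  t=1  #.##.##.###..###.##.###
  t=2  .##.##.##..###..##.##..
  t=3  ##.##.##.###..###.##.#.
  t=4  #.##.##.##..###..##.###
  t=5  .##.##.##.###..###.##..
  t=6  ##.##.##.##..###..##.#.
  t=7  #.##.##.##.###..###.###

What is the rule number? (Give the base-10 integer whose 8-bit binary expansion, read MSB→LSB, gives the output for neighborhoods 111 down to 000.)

  [7] ### => .  t=0,i=11
  [6] ##. => .  t=0,i=1
  [5] #.# => #  t=0,i=2
  [4] #.. => #  t=0,i=8
  [3] .## => #  t=0,i=0
  [2] .#. => #  t=0,i=21
  [1] ..# => #  t=0,i=9
  [0] ... => .  t=2,i=22
  bits 00111110 = 62

62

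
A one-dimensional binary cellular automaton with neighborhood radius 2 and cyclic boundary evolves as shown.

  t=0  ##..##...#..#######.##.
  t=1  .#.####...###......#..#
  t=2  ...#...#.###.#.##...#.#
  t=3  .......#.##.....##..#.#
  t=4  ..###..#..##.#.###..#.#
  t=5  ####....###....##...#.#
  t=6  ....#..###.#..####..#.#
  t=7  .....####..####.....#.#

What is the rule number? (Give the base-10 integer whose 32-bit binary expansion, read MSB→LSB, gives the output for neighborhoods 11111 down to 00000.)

160977641

  #####|.  b31=0 t=0,i=14
  ####.|.  b30=0 t=0,i=17
  ###.#|.  b29=0 t=0,i=18
  ###..|.  b28=0 t=1,i=6
  ##.##|#  b27=1 t=0,i=19
  ##.#.|.  b26=0 t=2,i=12
  ##..#|.  b25=0 t=0,i=2
  ##...|#  b24=1 t=0,i=6
  #.###|#  b23=1 t=1,i=3
  #.##.|.  b22=0 t=0,i=0
  #.#.#|.  b21=0 t=1,i=1
  #.#..|#  b20=1 t=2,i=22
  #..##|#  b19=1 t=0,i=3
  #..#.|.  b18=0 t=1,i=21
  #...#|.  b17=0 t=0,i=7
  #....|.  b16=0 t=1,i=14
  .####|.  b15=0 t=0,i=13
  .###.|#  b14=1 t=1,i=11
  .##.#|.  b13=0 t=0,i=21
  .##..|#  b12=1 t=0,i=1
  .#.##|.  b11=0 t=1,i=2
  .#.#.|.  b10=0 t=1,i=0
  .#..#|#  b9=1 t=0,i=10
  .#...|.  b8=0 t=2,i=0
  ..###|#  b7=1 t=0,i=12
  ..##.|#  b6=1 t=0,i=4
  ..#.#|#  b5=1 t=1,i=22
  ..#..|.  b4=0 t=0,i=9
  ...##|#  b3=1 t=1,i=9
  ...#.|.  b2=0 t=0,i=8
  ....#|.  b1=0 t=1,i=17
  .....|#  b0=1 t=1,i=15
  bits 00001001100110000101001011101001 = 160977641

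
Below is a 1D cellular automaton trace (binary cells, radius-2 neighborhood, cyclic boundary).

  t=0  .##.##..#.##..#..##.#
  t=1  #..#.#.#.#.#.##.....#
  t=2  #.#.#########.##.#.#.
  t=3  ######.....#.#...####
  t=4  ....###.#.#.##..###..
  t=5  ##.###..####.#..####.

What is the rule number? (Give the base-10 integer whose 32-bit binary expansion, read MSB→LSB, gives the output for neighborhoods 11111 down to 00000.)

1505025181

  ##### -> .   bit 31 = 0  t=2,i=6
  ####. -> #   bit 30 = 1  t=2,i=11
  ###.# -> .   bit 29 = 0  t=2,i=12
  ###.. -> #   bit 28 = 1  t=3,i=5
  ##.## -> #   bit 27 = 1  t=0,i=3
  ##.#. -> .   bit 26 = 0  t=0,i=19
  ##..# -> .   bit 25 = 0  t=0,i=6
  ##... -> #   bit 24 = 1  t=1,i=15
  #.### -> #   bit 23 = 1  t=2,i=4
  #.##. -> .   bit 22 = 0  t=0,i=1
  #.#.# -> #   bit 21 = 1  t=0,i=20
  #.#.. -> #   bit 20 = 1  t=3,i=13
  #..## -> .   bit 19 = 0  t=0,i=16
  #..#. -> #   bit 18 = 1  t=0,i=7
  #...# -> .   bit 17 = 0  t=3,i=15
  #.... -> .   bit 16 = 0  t=1,i=16
  .#### -> #   bit 15 = 1  t=2,i=5
  .###. -> #   bit 14 = 1  t=4,i=5
  .##.# -> .   bit 13 = 0  t=0,i=2
  .##.. -> #   bit 12 = 1  t=0,i=5
  .#.## -> #   bit 11 = 1  t=0,i=0
  .#.#. -> #   bit 10 = 1  t=1,i=4
  .#..# -> .   bit 9 = 0  t=0,i=15
  .#... -> .   bit 8 = 0  t=3,i=14
  ..### -> #   bit 7 = 1  t=3,i=17
  ..##. -> .   bit 6 = 0  t=0,i=17
  ..#.# -> .   bit 5 = 0  t=0,i=8
  ..#.. -> #   bit 4 = 1  t=0,i=14
  ...## -> #   bit 3 = 1  t=1,i=19
  ...#. -> #   bit 2 = 1  t=3,i=10
  ....# -> .   bit 1 = 0  t=1,i=18
  ..... -> #   bit 0 = 1  t=1,i=17
  bits 01011001101101001101110010011101 = 1505025181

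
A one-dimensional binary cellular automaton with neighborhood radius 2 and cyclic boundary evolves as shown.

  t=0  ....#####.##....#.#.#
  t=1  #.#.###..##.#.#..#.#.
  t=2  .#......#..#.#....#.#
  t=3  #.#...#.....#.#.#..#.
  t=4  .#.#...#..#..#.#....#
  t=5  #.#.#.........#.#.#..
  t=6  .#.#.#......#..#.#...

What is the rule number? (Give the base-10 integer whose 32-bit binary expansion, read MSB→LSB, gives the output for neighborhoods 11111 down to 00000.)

2370340226

  #####|#  b31=1 t=0,i=6
  ####.|.  b30=0 t=0,i=7
  ###.#|.  b29=0 t=0,i=8
  ###..|.  b28=0 t=1,i=6
  ##.##|#  b27=1 t=0,i=9
  ##.#.|#  b26=1 t=1,i=11
  ##..#|.  b25=0 t=1,i=7
  ##...|#  b24=1 t=0,i=12
  #.###|.  b23=0 t=1,i=4
  #.##.|#  b22=1 t=0,i=10
  #.#.#|.  b21=0 t=0,i=18
  #.#..|.  b20=0 t=0,i=20
  #..##|#  b19=1 t=1,i=8
  #..#.|.  b18=0 t=1,i=16
  #...#|.  b17=0 t=3,i=4
  #....|.  b16=0 t=0,i=1
  .####|#  b15=1 t=0,i=5
  .###.|.  b14=0 t=1,i=5
  .##.#|.  b13=0 t=1,i=10
  .##..|.  b12=0 t=0,i=11
  .#.##|.  b11=0 t=1,i=3
  .#.#.|#  b10=1 t=0,i=17
  .#..#|.  b9=0 t=1,i=15
  .#...|#  b8=1 t=0,i=0
  ..###|#  b7=1 t=0,i=4
  ..##.|.  b6=0 t=1,i=9
  ..#.#|.  b5=0 t=0,i=16
  ..#..|.  b4=0 t=2,i=8
  ...##|.  b3=0 t=0,i=3
  ...#.|.  b2=0 t=0,i=15
  ....#|#  b1=1 t=0,i=2
  .....|.  b0=0 t=2,i=4
  bits 10001101010010001000010110000010 = 2370340226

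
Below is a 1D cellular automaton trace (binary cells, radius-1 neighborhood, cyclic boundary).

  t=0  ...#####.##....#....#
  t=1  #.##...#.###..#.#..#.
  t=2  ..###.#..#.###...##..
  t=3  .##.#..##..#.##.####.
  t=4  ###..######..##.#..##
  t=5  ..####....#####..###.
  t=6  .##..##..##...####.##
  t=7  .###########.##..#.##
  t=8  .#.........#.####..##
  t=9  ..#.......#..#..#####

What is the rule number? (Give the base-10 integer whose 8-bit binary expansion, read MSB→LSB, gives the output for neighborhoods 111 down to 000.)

  nb ###: next=.  (t=0,i=4, bit7=0)
  nb ##.: next=#  (t=0,i=7, bit6=1)
  nb #.#: next=.  (t=0,i=8, bit5=0)
  nb #..: next=#  (t=0,i=0, bit4=1)
  nb .##: next=#  (t=0,i=3, bit3=1)
  nb .#.: next=.  (t=0,i=15, bit2=0)
  nb ..#: next=#  (t=0,i=2, bit1=1)
  nb ...: next=.  (t=0,i=1, bit0=0)
  bits 01011010 = 90

90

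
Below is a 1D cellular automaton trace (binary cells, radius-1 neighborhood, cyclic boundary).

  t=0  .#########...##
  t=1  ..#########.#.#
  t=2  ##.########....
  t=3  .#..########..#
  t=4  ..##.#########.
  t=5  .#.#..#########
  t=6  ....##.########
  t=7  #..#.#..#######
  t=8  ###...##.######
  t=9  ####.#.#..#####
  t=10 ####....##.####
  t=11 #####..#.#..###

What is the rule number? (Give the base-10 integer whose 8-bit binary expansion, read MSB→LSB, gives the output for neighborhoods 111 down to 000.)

  ###|#  b7=1 t=0,i=2
  ##.|#  b6=1 t=0,i=9
  #.#|.  b5=0 t=0,i=0
  #..|#  b4=1 t=0,i=10
  .##|.  b3=0 t=0,i=1
  .#.|.  b2=0 t=1,i=12
  ..#|#  b1=1 t=0,i=12
  ...|.  b0=0 t=0,i=11
  bits 11010010 = 210

210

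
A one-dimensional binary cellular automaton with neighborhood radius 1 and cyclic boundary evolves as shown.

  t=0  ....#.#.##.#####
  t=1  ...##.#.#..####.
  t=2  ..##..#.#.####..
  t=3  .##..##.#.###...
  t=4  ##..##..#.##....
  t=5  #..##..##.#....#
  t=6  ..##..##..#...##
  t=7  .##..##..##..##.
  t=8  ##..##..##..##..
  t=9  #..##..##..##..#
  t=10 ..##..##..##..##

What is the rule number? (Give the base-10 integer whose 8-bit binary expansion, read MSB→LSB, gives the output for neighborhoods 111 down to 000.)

142

  nb ###: next=#  (t=0,i=12, bit7=1)
  nb ##.: next=.  (t=0,i=9, bit6=0)
  nb #.#: next=.  (t=0,i=5, bit5=0)
  nb #..: next=.  (t=0,i=0, bit4=0)
  nb .##: next=#  (t=0,i=8, bit3=1)
  nb .#.: next=#  (t=0,i=4, bit2=1)
  nb ..#: next=#  (t=0,i=3, bit1=1)
  nb ...: next=.  (t=0,i=1, bit0=0)
  bits 10001110 = 142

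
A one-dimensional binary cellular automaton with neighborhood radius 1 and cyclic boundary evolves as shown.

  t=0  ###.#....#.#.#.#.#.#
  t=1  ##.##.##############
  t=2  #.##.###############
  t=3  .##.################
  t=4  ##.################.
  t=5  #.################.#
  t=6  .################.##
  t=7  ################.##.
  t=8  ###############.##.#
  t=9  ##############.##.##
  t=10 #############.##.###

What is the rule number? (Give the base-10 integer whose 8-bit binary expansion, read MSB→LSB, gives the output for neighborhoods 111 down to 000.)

  ###|#  b7=1 t=0,i=0
  ##.|.  b6=0 t=0,i=2
  #.#|#  b5=1 t=0,i=3
  #..|.  b4=0 t=0,i=5
  .##|#  b3=1 t=0,i=19
  .#.|#  b2=1 t=0,i=4
  ..#|#  b1=1 t=0,i=8
  ...|#  b0=1 t=0,i=6
  bits 10101111 = 175

175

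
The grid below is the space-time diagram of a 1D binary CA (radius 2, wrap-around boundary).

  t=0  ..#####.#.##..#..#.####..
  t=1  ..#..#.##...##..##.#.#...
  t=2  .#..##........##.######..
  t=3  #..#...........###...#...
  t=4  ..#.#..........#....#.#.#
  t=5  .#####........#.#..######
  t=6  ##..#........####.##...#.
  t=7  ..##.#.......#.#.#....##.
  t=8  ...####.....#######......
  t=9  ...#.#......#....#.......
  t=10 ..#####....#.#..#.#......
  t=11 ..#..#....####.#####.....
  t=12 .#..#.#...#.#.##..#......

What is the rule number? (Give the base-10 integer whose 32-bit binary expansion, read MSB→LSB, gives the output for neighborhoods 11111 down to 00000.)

  ##### -> .   bit 31 = 0  t=0,i=4
  ####. -> #   bit 30 = 1  t=0,i=5
  ###.# -> .   bit 29 = 0  t=0,i=6
  ###.. -> .   bit 28 = 0  t=0,i=22
  ##.## -> #   bit 27 = 1  t=2,i=16
  ##.#. -> #   bit 26 = 1  t=0,i=7
  ##..# -> #   bit 25 = 1  t=0,i=12
  ##... -> .   bit 24 = 0  t=0,i=23
  #.### -> #   bit 23 = 1  t=0,i=19
  #.##. -> .   bit 22 = 0  t=0,i=10
  #.#.# -> #   bit 21 = 1  t=0,i=8
  #.#.. -> #   bit 20 = 1  t=1,i=21
  #..## -> #   bit 19 = 1  t=1,i=15
  #..#. -> #   bit 18 = 1  t=0,i=13
  #...# -> .   bit 17 = 0  t=1,i=10
  #.... -> .   bit 16 = 0  t=0,i=24
  .#### -> .   bit 15 = 0  t=0,i=3
  .###. -> .   bit 14 = 0  t=3,i=16
  .##.# -> #   bit 13 = 1  t=1,i=17
  .##.. -> .   bit 12 = 0  t=0,i=11
  .#.## -> .   bit 11 = 0  t=0,i=9
  .#.#. -> #   bit 10 = 1  t=1,i=20
  .#..# -> .   bit 9 = 0  t=0,i=15
  .#... -> #   bit 8 = 1  t=1,i=22
  ..### -> #   bit 7 = 1  t=0,i=2
  ..##. -> .   bit 6 = 0  t=1,i=12
  ..#.# -> #   bit 5 = 1  t=0,i=17
  ..#.. -> .   bit 4 = 0  t=0,i=14
  ...## -> .   bit 3 = 0  t=0,i=1
  ...#. -> #   bit 2 = 1  t=1,i=1
  ....# -> .   bit 1 = 0  t=0,i=0
  ..... -> .   bit 0 = 0  t=1,i=24
  bits 01001110101111000010010110100100 = 1320953252

1320953252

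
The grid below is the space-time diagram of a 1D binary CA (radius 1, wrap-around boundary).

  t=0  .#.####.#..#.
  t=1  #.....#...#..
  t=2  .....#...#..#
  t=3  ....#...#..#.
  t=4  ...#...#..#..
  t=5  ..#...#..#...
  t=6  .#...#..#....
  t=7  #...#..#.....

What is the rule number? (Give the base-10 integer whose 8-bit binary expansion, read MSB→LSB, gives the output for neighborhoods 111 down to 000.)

  [7] ### => .  t=0,i=4
  [6] ##. => #  t=0,i=6
  [5] #.# => .  t=0,i=2
  [4] #.. => .  t=0,i=9
  [3] .## => .  t=0,i=3
  [2] .#. => .  t=0,i=1
  [1] ..# => #  t=0,i=0
  [0] ... => .  t=1,i=2
  bits 01000010 = 66

66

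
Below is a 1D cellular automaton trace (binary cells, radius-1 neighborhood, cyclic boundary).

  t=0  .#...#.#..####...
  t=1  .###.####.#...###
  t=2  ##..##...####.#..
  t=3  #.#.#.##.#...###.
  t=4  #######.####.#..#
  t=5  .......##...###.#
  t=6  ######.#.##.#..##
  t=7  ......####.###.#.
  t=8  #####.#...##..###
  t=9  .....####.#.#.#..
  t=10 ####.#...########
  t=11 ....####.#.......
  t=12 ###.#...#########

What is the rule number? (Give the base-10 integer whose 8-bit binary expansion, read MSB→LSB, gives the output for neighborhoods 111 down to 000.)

  ### -> .   bit 7 = 0  t=0,i=11
  ##. -> .   bit 6 = 0  t=0,i=13
  #.# -> #   bit 5 = 1  t=0,i=6
  #.. -> #   bit 4 = 1  t=0,i=2
  .## -> #   bit 3 = 1  t=0,i=10
  .#. -> #   bit 2 = 1  t=0,i=1
  ..# -> .   bit 1 = 0  t=0,i=0
  ... -> #   bit 0 = 1  t=0,i=3
  bits 00111101 = 61

61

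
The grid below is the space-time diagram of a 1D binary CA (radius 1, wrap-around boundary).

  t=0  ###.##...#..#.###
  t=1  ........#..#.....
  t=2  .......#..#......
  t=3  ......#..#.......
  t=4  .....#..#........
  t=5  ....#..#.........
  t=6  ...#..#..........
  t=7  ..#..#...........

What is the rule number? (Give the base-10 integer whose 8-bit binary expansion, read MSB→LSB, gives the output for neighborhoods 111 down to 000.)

2

  ###|.  b7=0 t=0,i=0
  ##.|.  b6=0 t=0,i=2
  #.#|.  b5=0 t=0,i=3
  #..|.  b4=0 t=0,i=6
  .##|.  b3=0 t=0,i=4
  .#.|.  b2=0 t=0,i=9
  ..#|#  b1=1 t=0,i=8
  ...|.  b0=0 t=0,i=7
  bits 00000010 = 2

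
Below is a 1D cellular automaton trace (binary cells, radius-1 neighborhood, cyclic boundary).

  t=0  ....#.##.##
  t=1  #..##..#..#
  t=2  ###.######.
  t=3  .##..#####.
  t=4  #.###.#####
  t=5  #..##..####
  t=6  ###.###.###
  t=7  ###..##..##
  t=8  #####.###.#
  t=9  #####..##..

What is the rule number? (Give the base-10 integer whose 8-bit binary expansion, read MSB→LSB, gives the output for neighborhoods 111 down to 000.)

  [7] ### => #  t=2,i=1
  [6] ##. => #  t=0,i=7
  [5] #.# => .  t=0,i=5
  [4] #.. => #  t=0,i=0
  [3] .## => .  t=0,i=6
  [2] .#. => #  t=0,i=4
  [1] ..# => #  t=0,i=3
  [0] ... => .  t=0,i=1
  bits 11010110 = 214

214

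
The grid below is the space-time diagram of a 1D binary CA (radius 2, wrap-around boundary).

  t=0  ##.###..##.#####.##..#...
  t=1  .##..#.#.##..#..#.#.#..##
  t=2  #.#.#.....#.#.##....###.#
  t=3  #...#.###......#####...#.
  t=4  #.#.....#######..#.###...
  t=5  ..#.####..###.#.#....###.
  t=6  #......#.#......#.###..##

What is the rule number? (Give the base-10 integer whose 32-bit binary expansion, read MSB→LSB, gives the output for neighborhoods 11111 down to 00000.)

  [31] ##### => #  t=0,i=13
  [30] ####. => .  t=0,i=14
  [29] ###.# => .  t=0,i=15
  [28] ###.. => #  t=0,i=5
  [27] ##.## => #  t=0,i=2
  [26] ##.#. => .  t=2,i=1
  [25] ##..# => .  t=0,i=6
  [24] ##... => #  t=2,i=16
  [23] #.### => .  t=0,i=3
  [22] #.##. => .  t=0,i=17
  [21] #.#.# => .  t=1,i=7
  [20] #.#.. => #  t=1,i=20
  [19] #..## => #  t=0,i=7
  [18] #..#. => #  t=0,i=20
  [17] #...# => #  t=0,i=23
  [16] #.... => #  t=2,i=6
  [15] .#### => .  t=0,i=12
  [14] .###. => .  t=0,i=4
  [13] .##.# => #  t=0,i=1
  [12] .##.. => #  t=0,i=18
  [11] .#.## => .  t=1,i=8
  [10] .#.#. => .  t=1,i=6
  [9] .#..# => #  t=1,i=14
  [8] .#... => .  t=0,i=22
  [7] ..### => .  t=2,i=20
  [6] ..##. => .  t=0,i=0
  [5] ..#.# => .  t=1,i=5
  [4] ..#.. => .  t=0,i=21
  [3] ...## => #  t=0,i=24
  [2] ...#. => .  t=2,i=9
  [1] ....# => #  t=2,i=8
  [0] ..... => #  t=2,i=7
  bits 10011001000111110011001000001011 = 2568958475

2568958475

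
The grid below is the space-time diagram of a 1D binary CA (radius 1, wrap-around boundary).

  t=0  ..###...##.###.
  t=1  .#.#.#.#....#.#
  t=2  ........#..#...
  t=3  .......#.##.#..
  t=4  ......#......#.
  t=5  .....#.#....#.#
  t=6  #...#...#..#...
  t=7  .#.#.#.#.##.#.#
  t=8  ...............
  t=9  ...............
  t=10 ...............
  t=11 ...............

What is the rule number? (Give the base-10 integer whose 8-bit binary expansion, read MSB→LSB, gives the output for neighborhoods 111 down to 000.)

  ### -> #   bit 7 = 1  t=0,i=3
  ##. -> .   bit 6 = 0  t=0,i=4
  #.# -> .   bit 5 = 0  t=0,i=10
  #.. -> #   bit 4 = 1  t=0,i=5
  .## -> .   bit 3 = 0  t=0,i=2
  .#. -> .   bit 2 = 0  t=1,i=1
  ..# -> #   bit 1 = 1  t=0,i=1
  ... -> .   bit 0 = 0  t=0,i=0
  bits 10010010 = 146

146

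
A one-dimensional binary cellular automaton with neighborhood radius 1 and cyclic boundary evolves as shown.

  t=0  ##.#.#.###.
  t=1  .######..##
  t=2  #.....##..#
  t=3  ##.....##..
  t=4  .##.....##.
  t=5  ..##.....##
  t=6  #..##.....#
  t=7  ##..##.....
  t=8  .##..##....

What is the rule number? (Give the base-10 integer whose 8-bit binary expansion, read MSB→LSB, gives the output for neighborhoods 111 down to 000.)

  ###|.  b7=0 t=0,i=8
  ##.|#  b6=1 t=0,i=1
  #.#|#  b5=1 t=0,i=2
  #..|#  b4=1 t=1,i=7
  .##|.  b3=0 t=0,i=0
  .#.|#  b2=1 t=0,i=3
  ..#|.  b1=0 t=1,i=8
  ...|.  b0=0 t=2,i=2
  bits 01110100 = 116

116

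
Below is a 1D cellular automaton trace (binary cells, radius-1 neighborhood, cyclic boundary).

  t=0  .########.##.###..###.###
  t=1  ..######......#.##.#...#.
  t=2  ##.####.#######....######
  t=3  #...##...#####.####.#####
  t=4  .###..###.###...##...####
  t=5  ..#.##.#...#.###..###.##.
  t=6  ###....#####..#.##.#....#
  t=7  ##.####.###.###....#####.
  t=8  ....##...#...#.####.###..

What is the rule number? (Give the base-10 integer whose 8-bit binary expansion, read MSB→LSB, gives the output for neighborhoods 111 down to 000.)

151

  ###|#  b7=1 t=0,i=2
  ##.|.  b6=0 t=0,i=8
  #.#|.  b5=0 t=0,i=0
  #..|#  b4=1 t=0,i=16
  .##|.  b3=0 t=0,i=1
  .#.|#  b2=1 t=1,i=14
  ..#|#  b1=1 t=0,i=17
  ...|#  b0=1 t=1,i=0
  bits 10010111 = 151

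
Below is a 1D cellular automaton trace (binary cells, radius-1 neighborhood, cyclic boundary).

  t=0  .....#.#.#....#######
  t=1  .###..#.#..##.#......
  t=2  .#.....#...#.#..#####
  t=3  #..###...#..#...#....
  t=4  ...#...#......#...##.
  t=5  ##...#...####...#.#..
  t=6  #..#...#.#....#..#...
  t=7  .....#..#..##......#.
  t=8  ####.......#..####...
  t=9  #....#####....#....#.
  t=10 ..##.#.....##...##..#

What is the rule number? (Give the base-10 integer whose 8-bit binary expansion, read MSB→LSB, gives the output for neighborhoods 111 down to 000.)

41

  ### -> .   bit 7 = 0  t=0,i=15
  ##. -> .   bit 6 = 0  t=0,i=20
  #.# -> #   bit 5 = 1  t=0,i=6
  #.. -> .   bit 4 = 0  t=0,i=0
  .## -> #   bit 3 = 1  t=0,i=14
  .#. -> .   bit 2 = 0  t=0,i=5
  ..# -> .   bit 1 = 0  t=0,i=4
  ... -> #   bit 0 = 1  t=0,i=1
  bits 00101001 = 41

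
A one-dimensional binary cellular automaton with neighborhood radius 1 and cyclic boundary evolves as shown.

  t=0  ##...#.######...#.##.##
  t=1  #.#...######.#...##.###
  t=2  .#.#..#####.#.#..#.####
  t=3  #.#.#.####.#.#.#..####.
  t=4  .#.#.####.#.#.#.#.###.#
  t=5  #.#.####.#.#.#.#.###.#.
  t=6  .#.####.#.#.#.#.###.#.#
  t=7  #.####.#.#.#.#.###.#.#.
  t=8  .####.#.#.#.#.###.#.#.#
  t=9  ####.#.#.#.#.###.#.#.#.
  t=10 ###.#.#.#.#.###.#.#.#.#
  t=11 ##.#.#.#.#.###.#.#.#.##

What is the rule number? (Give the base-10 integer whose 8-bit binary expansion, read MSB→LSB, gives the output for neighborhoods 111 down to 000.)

184

  ###|#  b7=1 t=0,i=0
  ##.|.  b6=0 t=0,i=1
  #.#|#  b5=1 t=0,i=6
  #..|#  b4=1 t=0,i=2
  .##|#  b3=1 t=0,i=7
  .#.|.  b2=0 t=0,i=5
  ..#|.  b1=0 t=0,i=4
  ...|.  b0=0 t=0,i=3
  bits 10111000 = 184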